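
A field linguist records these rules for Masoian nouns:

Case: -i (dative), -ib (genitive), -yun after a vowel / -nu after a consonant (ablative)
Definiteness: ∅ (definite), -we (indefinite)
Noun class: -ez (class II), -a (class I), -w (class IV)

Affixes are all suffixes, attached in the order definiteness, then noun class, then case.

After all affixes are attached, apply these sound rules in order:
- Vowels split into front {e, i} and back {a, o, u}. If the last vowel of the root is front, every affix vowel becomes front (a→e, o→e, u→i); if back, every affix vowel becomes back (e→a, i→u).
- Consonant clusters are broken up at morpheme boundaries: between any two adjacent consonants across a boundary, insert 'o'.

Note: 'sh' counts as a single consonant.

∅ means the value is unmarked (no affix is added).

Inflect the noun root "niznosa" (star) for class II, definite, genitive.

definiteness = definite: zero marking, form stays niznosa.
Attach noun class class II -ez → niznosaez.
Attach case genitive -ib → niznosaezib.
Apply vowel harmony: niznosaezib → niznosaazub.
Epenthesis: no change.

niznosaazub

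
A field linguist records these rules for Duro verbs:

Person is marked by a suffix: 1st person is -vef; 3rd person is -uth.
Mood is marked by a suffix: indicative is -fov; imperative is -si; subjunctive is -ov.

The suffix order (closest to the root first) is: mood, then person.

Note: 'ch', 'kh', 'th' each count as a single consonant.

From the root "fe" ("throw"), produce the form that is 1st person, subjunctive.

feovvef

Attach mood subjunctive -ov → feov.
Attach person 1st person -vef → feovvef.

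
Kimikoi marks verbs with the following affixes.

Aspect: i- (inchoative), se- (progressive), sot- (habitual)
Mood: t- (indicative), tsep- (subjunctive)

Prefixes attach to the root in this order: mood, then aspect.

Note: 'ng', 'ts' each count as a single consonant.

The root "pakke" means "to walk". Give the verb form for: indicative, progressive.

setpakke

Attach mood indicative t- → tpakke.
Attach aspect progressive se- → setpakke.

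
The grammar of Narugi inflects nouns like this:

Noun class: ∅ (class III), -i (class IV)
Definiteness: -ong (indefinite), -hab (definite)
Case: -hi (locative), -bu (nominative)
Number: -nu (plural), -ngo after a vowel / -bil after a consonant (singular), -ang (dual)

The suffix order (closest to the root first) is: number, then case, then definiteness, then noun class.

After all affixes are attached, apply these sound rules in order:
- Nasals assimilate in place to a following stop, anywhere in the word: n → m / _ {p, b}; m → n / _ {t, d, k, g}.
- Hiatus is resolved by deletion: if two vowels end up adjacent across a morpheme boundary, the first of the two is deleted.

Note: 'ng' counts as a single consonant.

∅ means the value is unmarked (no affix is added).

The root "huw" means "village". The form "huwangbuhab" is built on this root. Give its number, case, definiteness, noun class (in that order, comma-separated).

Segment: huw-ang-bu-hab.
number: -ang → dual.
case: -bu → nominative.
definiteness: -hab → definite.
noun class: ∅ → class III.

dual, nominative, definite, class III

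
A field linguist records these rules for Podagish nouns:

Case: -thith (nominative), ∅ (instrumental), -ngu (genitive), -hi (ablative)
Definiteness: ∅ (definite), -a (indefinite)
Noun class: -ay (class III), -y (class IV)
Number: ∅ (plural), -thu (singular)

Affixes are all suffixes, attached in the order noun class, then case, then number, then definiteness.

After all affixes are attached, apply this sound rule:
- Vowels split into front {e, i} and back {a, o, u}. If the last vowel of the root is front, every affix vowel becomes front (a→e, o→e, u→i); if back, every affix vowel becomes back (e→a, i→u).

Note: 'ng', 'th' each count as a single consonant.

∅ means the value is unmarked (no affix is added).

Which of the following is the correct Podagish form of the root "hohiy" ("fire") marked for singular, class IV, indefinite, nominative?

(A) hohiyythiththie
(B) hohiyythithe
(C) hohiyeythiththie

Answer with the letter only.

Attach noun class class IV -y → hohiyy.
Attach case nominative -thith → hohiyythith.
Attach number singular -thu → hohiyythiththu.
Attach definiteness indefinite -a → hohiyythiththua.
Apply vowel harmony: hohiyythiththua → hohiyythiththie.
So the correct form is hohiyythiththie, option (A).
(B) hohiyythithe is wrong: it uses plural instead of singular for number.
(C) hohiyeythiththie is wrong: it uses class III instead of class IV for noun class.

A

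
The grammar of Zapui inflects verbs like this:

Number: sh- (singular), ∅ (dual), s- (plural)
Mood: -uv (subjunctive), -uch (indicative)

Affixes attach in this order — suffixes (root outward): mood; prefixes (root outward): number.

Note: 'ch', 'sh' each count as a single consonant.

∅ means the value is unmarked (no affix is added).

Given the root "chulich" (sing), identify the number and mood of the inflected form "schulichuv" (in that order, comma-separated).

Segment: s-chulich-uv.
number: s- → plural.
mood: -uv → subjunctive.

plural, subjunctive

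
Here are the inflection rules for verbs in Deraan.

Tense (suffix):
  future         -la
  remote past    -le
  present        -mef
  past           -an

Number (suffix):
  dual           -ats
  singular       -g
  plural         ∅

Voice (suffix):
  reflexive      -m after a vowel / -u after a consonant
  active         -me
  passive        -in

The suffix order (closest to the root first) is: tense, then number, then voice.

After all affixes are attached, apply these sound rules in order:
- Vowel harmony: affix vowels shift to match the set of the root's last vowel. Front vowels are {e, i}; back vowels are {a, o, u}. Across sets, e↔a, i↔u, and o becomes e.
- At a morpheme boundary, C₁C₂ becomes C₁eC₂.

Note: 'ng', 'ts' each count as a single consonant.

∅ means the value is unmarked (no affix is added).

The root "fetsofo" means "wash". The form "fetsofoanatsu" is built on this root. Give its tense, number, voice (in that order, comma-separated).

past, dual, reflexive

Segment: fetsofo-an-ats-u.
tense: -an → past.
number: -ats → dual.
voice: -m/u → reflexive.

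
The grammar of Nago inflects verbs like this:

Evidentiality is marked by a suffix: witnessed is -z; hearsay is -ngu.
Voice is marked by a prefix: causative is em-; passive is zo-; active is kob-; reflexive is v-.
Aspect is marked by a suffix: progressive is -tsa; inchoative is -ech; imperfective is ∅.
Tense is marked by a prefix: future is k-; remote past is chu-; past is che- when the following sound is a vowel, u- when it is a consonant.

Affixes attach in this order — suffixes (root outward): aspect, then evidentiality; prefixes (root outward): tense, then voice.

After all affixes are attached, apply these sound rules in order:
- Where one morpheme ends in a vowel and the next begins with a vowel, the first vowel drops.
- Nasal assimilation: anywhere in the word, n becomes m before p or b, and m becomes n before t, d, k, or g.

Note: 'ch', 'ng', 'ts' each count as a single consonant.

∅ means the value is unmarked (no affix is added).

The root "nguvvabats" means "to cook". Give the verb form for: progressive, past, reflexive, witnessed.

Attach tense past u- (before consonant 'ng') → unguvvabats.
Attach voice reflexive v- → vunguvvabats.
Attach aspect progressive -tsa → vunguvvabatstsa.
Attach evidentiality witnessed -z → vunguvvabatstsaz.
Vowel deletion: no change.
Nasal assimilation: no change.

vunguvvabatstsaz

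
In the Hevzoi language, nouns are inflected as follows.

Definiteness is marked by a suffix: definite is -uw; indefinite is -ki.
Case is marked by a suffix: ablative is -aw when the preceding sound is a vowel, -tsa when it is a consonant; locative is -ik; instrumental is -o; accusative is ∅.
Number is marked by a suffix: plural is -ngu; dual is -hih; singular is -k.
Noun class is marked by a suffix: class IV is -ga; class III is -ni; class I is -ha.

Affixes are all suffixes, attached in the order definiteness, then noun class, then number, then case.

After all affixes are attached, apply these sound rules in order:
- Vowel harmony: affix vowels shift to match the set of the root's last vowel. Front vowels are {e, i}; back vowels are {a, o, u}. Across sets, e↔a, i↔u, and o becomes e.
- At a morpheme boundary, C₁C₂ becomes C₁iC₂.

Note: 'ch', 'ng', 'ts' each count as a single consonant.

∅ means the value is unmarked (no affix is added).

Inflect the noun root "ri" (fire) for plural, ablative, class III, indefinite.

Attach definiteness indefinite -ki → riki.
Attach noun class class III -ni → rikini.
Attach number plural -ngu → rikiningu.
Attach case ablative -aw (after vowel 'u') → rikininguaw.
Apply vowel harmony: rikininguaw → rikiningiew.
Epenthesis: no change.

rikiningiew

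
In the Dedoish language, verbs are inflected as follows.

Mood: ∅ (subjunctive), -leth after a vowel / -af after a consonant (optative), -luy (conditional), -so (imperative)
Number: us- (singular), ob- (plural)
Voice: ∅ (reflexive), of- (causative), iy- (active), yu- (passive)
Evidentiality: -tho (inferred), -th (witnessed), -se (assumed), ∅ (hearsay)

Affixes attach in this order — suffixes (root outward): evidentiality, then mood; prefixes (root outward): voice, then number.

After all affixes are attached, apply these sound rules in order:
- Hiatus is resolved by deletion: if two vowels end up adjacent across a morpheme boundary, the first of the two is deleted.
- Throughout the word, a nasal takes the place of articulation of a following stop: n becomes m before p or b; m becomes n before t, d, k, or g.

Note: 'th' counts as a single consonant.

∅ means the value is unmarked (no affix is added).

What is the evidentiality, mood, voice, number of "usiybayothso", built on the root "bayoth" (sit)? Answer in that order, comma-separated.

hearsay, imperative, active, singular

Segment: us-iy-bayoth-so.
evidentiality: ∅ → hearsay.
mood: -so → imperative.
voice: iy- → active.
number: us- → singular.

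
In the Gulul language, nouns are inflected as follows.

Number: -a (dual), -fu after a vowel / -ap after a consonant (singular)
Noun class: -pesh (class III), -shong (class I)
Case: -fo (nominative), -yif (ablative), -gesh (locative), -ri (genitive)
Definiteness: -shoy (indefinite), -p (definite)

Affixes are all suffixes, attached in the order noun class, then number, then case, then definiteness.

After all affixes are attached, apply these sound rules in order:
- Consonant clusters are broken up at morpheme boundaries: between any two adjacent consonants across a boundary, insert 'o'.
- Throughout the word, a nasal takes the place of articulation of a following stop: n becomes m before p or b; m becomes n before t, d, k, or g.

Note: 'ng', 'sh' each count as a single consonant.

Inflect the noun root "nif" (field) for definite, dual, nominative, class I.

Attach noun class class I -shong → nifshong.
Attach number dual -a → nifshonga.
Attach case nominative -fo → nifshongafo.
Attach definiteness definite -p → nifshongafop.
Apply epenthesis: nifshongafop → nifoshongafop.
Nasal assimilation: no change.

nifoshongafop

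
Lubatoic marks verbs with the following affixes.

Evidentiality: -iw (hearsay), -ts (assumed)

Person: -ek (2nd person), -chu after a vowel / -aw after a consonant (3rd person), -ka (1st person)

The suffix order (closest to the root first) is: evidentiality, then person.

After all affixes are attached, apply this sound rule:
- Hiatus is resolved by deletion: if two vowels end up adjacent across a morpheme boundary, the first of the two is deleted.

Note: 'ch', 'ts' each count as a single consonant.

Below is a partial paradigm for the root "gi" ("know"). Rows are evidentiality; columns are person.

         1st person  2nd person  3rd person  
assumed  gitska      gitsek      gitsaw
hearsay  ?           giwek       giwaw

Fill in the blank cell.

Attach evidentiality hearsay -iw → giiw.
Attach person 1st person -ka → giiwka.
Apply vowel deletion: giiwka → giwka.

giwka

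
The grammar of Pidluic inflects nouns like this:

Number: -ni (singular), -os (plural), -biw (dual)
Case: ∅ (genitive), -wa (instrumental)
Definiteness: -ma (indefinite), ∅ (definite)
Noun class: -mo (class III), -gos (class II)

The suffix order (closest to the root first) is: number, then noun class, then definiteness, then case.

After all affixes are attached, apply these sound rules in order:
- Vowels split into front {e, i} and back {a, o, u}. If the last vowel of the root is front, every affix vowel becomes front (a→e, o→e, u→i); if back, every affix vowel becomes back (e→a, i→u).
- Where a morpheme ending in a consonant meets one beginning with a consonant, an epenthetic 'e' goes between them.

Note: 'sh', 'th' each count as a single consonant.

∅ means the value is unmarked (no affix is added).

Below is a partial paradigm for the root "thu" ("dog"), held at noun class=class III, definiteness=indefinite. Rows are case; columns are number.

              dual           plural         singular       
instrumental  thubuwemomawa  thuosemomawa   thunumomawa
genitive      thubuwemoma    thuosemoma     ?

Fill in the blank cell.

thunumoma

Attach number singular -ni → thuni.
Attach noun class class III -mo → thunimo.
Attach definiteness indefinite -ma → thunimoma.
case = genitive: zero marking, form stays thunimoma.
Apply vowel harmony: thunimoma → thunumoma.
Epenthesis: no change.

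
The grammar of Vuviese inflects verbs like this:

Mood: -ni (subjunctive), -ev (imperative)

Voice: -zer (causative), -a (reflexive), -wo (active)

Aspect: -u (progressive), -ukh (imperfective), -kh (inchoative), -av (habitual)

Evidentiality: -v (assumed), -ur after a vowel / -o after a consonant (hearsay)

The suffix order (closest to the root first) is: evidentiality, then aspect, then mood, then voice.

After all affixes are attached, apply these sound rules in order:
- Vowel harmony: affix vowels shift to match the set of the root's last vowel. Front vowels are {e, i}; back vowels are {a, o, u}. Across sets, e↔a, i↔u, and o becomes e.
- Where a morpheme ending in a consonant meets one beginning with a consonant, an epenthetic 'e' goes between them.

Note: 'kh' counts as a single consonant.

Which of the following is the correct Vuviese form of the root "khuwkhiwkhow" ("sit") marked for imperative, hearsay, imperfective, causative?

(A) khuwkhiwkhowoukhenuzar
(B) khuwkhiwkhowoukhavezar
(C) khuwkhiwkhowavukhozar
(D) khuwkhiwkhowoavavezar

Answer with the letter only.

Attach evidentiality hearsay -o (after consonant 'w') → khuwkhiwkhowo.
Attach aspect imperfective -ukh → khuwkhiwkhowoukh.
Attach mood imperative -ev → khuwkhiwkhowoukhev.
Attach voice causative -zer → khuwkhiwkhowoukhevzer.
Apply vowel harmony: khuwkhiwkhowoukhevzer → khuwkhiwkhowoukhavzar.
Apply epenthesis: khuwkhiwkhowoukhavzar → khuwkhiwkhowoukhavezar.
So the correct form is khuwkhiwkhowoukhavezar, option (B).
(A) khuwkhiwkhowoukhenuzar is wrong: it uses subjunctive instead of imperative for mood.
(D) khuwkhiwkhowoavavezar is wrong: it uses habitual instead of imperfective for aspect.
(C) khuwkhiwkhowavukhozar is wrong: it has the affixes in the wrong order.

B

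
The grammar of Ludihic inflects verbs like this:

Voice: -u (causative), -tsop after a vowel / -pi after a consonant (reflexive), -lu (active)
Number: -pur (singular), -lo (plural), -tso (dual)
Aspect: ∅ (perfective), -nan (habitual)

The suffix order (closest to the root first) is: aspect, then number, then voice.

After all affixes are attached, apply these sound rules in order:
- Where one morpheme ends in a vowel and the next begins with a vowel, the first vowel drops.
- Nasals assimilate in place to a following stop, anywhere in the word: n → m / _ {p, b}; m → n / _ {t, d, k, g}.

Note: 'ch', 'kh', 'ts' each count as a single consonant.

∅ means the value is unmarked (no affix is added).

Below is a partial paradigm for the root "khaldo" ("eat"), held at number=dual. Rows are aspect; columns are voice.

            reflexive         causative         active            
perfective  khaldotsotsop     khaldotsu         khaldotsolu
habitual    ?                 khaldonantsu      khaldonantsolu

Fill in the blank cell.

Attach aspect habitual -nan → khaldonan.
Attach number dual -tso → khaldonantso.
Attach voice reflexive -tsop (after vowel 'o') → khaldonantsotsop.
Vowel deletion: no change.
Nasal assimilation: no change.

khaldonantsotsop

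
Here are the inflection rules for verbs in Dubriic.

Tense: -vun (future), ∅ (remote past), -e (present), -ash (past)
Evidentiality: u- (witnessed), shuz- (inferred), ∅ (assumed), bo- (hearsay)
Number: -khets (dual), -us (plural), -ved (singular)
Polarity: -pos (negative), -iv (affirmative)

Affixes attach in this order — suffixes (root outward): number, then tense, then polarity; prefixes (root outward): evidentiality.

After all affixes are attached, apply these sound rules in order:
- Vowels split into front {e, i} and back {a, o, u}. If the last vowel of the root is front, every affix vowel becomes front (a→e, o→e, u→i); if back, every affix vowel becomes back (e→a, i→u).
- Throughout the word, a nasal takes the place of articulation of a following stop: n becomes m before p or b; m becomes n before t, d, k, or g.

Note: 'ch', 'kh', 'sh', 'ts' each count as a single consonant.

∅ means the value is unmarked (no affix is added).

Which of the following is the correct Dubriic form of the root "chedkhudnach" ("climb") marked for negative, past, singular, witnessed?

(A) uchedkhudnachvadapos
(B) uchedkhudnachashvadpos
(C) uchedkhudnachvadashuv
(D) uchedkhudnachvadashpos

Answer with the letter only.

D

Attach evidentiality witnessed u- → uchedkhudnach.
Attach number singular -ved → uchedkhudnachved.
Attach tense past -ash → uchedkhudnachvedash.
Attach polarity negative -pos → uchedkhudnachvedashpos.
Apply vowel harmony: uchedkhudnachvedashpos → uchedkhudnachvadashpos.
Nasal assimilation: no change.
So the correct form is uchedkhudnachvadashpos, option (D).
(C) uchedkhudnachvadashuv is wrong: it uses affirmative instead of negative for polarity.
(B) uchedkhudnachashvadpos is wrong: it has the affixes in the wrong order.
(A) uchedkhudnachvadapos is wrong: it uses present instead of past for tense.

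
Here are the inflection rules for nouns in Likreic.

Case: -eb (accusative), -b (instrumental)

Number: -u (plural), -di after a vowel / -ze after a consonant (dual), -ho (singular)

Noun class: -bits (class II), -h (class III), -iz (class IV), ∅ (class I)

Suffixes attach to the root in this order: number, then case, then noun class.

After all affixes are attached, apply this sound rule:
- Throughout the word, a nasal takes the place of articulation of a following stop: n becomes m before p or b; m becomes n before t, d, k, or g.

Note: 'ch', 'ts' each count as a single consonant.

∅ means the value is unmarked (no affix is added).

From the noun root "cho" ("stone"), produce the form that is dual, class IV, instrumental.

chodibiz

Attach number dual -di (after vowel 'o') → chodi.
Attach case instrumental -b → chodib.
Attach noun class class IV -iz → chodibiz.
Nasal assimilation: no change.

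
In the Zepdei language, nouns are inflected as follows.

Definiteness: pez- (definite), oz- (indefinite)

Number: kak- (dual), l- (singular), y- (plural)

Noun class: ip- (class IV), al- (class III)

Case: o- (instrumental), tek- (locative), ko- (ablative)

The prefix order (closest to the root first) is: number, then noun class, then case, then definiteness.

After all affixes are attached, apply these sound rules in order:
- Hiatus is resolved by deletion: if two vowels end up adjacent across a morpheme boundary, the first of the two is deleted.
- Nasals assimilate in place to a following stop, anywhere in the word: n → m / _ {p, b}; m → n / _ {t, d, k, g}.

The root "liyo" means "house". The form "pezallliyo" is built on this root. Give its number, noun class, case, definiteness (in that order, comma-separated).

Segment: pez-o-al-l-liyo.
number: l- → singular.
noun class: al- → class III.
case: o- → instrumental.
definiteness: pez- → definite.

singular, class III, instrumental, definite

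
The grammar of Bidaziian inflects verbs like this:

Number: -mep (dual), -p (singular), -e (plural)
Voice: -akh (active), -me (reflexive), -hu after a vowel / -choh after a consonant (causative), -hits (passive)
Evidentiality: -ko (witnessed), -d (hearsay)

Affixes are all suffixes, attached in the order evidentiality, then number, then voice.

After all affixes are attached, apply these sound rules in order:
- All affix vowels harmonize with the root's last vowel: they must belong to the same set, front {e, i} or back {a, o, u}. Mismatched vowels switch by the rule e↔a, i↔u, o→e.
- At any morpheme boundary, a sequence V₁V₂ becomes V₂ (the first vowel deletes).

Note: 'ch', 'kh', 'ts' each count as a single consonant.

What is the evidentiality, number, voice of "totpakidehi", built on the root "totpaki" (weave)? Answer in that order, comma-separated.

Segment: totpaki-d-e-hu.
evidentiality: -d → hearsay.
number: -e → plural.
voice: -hu/choh → causative.

hearsay, plural, causative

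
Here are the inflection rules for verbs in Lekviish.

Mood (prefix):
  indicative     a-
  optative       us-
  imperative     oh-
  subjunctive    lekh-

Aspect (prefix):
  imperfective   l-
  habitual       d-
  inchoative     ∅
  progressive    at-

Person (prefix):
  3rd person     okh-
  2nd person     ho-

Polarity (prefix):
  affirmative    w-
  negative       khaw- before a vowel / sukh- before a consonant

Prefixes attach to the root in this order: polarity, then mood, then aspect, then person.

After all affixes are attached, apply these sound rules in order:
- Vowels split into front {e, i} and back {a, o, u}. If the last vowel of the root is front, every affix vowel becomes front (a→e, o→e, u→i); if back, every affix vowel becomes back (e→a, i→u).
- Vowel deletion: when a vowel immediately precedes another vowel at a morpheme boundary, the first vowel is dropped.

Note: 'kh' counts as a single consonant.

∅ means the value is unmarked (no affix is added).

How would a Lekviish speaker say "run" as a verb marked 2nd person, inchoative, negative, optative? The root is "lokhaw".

hussukhlokhaw

Attach polarity negative sukh- (before consonant 'l') → sukhlokhaw.
Attach mood optative us- → ussukhlokhaw.
aspect = inchoative: zero marking, form stays ussukhlokhaw.
Attach person 2nd person ho- → houssukhlokhaw.
Vowel harmony: no change.
Apply vowel deletion: houssukhlokhaw → hussukhlokhaw.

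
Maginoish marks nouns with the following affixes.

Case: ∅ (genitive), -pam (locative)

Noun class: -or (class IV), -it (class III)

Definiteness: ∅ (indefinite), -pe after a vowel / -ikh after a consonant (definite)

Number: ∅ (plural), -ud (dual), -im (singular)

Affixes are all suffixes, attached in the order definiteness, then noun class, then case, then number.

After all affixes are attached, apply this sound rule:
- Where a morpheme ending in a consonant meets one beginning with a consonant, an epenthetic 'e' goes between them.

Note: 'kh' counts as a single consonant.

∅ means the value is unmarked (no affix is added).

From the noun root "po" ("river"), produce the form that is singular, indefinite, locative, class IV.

definiteness = indefinite: zero marking, form stays po.
Attach noun class class IV -or → poor.
Attach case locative -pam → poorpam.
Attach number singular -im → poorpamim.
Apply epenthesis: poorpamim → poorepamim.

poorepamim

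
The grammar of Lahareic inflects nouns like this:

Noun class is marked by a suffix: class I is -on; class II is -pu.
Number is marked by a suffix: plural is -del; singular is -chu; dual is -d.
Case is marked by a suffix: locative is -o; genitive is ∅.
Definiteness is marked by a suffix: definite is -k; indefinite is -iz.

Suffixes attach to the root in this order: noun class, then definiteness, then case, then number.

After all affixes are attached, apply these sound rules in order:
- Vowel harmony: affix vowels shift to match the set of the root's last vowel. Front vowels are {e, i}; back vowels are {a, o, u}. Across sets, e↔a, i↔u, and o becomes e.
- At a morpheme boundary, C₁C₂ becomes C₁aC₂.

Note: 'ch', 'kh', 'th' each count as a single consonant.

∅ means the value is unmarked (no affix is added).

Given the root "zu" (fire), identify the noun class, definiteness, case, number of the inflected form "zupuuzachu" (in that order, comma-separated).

class II, indefinite, genitive, singular

Segment: zu-pu-iz-chu.
noun class: -pu → class II.
definiteness: -iz → indefinite.
case: ∅ → genitive.
number: -chu → singular.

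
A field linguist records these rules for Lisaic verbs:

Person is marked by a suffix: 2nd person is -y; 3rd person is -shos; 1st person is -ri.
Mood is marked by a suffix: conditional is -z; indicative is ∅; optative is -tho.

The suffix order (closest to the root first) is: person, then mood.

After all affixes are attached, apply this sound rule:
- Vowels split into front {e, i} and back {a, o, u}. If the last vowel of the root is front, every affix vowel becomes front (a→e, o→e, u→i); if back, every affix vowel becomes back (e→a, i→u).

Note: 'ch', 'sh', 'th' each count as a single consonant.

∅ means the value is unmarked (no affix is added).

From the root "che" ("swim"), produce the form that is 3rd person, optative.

cheshesthe

Attach person 3rd person -shos → cheshos.
Attach mood optative -tho → cheshostho.
Apply vowel harmony: cheshostho → cheshesthe.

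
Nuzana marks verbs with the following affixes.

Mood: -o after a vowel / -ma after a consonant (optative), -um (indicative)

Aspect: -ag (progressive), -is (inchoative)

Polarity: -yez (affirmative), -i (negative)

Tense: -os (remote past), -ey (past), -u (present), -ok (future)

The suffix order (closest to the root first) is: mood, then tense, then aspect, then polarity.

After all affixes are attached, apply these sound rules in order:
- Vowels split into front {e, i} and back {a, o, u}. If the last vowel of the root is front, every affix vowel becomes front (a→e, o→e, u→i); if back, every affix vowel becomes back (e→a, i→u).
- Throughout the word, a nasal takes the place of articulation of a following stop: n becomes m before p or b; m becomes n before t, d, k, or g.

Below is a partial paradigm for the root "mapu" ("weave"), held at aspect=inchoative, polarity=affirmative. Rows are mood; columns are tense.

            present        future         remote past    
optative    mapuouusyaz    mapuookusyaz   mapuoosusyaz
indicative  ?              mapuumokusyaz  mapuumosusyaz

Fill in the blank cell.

Attach mood indicative -um → mapuum.
Attach tense present -u → mapuumu.
Attach aspect inchoative -is → mapuumuis.
Attach polarity affirmative -yez → mapuumuisyez.
Apply vowel harmony: mapuumuisyez → mapuumuusyaz.
Nasal assimilation: no change.

mapuumuusyaz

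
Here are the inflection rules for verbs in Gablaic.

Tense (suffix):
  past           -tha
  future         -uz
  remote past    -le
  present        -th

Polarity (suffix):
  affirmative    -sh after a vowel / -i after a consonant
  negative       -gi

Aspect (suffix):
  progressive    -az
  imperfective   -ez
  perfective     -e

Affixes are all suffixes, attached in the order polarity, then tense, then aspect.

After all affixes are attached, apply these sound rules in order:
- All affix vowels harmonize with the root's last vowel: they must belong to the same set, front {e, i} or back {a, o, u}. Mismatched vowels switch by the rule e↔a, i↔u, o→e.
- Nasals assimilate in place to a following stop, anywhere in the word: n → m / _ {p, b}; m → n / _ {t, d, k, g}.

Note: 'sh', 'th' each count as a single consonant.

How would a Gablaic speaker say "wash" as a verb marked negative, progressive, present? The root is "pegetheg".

Attach polarity negative -gi → pegetheggi.
Attach tense present -th → pegetheggith.
Attach aspect progressive -az → pegetheggithaz.
Apply vowel harmony: pegetheggithaz → pegetheggithez.
Nasal assimilation: no change.

pegetheggithez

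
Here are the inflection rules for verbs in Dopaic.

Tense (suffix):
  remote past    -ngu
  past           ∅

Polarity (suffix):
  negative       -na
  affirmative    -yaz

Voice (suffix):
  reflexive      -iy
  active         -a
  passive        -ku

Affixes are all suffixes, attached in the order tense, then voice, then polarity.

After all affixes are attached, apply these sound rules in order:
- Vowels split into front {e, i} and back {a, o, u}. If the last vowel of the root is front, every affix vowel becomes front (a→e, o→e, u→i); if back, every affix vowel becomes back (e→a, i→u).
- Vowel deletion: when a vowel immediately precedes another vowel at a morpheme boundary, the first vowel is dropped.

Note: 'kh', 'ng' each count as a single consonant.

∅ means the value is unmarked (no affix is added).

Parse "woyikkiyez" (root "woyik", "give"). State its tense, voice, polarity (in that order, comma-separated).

past, passive, affirmative

Segment: woyik-ku-yaz.
tense: ∅ → past.
voice: -ku → passive.
polarity: -yaz → affirmative.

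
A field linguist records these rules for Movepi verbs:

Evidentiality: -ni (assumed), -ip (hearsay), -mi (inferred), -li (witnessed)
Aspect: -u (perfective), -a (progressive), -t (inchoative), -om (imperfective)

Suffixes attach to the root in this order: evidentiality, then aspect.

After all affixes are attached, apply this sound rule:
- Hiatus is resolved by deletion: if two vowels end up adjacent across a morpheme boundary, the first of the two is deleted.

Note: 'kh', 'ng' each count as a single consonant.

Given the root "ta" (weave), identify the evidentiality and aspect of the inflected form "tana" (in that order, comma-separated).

Segment: ta-ni-a.
evidentiality: -ni → assumed.
aspect: -a → progressive.

assumed, progressive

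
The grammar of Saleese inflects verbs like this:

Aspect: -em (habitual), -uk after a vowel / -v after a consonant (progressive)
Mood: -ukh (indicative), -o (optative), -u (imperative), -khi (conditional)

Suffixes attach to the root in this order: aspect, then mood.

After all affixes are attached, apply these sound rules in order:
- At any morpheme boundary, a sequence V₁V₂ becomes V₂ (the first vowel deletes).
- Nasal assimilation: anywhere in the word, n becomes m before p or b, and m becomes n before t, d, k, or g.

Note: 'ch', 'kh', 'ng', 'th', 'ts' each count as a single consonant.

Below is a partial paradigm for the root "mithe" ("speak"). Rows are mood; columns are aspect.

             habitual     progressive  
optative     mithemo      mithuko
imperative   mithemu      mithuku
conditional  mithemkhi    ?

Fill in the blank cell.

mithukkhi

Attach aspect progressive -uk (after vowel 'e') → mitheuk.
Attach mood conditional -khi → mitheukkhi.
Apply vowel deletion: mitheukkhi → mithukkhi.
Nasal assimilation: no change.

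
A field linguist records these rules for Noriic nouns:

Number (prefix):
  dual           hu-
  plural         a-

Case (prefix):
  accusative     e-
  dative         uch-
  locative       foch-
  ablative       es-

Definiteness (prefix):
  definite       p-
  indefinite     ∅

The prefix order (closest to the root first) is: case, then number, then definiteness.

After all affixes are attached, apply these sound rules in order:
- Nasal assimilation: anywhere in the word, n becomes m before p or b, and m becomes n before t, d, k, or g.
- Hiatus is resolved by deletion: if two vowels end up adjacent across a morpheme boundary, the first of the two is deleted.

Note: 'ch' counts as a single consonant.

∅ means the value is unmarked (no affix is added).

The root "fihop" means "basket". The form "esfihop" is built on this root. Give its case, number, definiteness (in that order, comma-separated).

ablative, plural, indefinite

Segment: a-es-fihop.
case: es- → ablative.
number: a- → plural.
definiteness: ∅ → indefinite.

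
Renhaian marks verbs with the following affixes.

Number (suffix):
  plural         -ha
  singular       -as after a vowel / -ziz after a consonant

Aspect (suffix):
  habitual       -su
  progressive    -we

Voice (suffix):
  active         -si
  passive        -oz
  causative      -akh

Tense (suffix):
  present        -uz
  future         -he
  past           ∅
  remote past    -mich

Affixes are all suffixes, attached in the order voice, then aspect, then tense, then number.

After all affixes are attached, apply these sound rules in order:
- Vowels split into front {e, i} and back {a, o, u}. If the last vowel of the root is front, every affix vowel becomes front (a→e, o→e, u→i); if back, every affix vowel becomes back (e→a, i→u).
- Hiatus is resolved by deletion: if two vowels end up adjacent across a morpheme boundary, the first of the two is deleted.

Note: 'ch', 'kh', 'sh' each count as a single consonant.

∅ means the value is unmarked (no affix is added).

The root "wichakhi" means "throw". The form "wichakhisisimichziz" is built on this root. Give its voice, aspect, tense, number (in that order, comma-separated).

Segment: wichakhi-si-su-mich-ziz.
voice: -si → active.
aspect: -su → habitual.
tense: -mich → remote past.
number: -as/ziz → singular.

active, habitual, remote past, singular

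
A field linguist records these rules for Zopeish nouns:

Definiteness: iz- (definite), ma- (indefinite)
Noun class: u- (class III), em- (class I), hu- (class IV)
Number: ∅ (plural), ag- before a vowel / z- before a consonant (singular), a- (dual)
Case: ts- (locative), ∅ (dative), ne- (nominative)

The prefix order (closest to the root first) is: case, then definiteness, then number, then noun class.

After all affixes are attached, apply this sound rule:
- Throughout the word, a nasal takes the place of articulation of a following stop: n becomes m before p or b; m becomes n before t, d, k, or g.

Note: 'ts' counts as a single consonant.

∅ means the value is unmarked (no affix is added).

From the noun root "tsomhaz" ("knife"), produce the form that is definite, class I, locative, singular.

emagiztstsomhaz

Attach case locative ts- → tstsomhaz.
Attach definiteness definite iz- → iztstsomhaz.
Attach number singular ag- (before vowel 'i') → agiztstsomhaz.
Attach noun class class I em- → emagiztstsomhaz.
Nasal assimilation: no change.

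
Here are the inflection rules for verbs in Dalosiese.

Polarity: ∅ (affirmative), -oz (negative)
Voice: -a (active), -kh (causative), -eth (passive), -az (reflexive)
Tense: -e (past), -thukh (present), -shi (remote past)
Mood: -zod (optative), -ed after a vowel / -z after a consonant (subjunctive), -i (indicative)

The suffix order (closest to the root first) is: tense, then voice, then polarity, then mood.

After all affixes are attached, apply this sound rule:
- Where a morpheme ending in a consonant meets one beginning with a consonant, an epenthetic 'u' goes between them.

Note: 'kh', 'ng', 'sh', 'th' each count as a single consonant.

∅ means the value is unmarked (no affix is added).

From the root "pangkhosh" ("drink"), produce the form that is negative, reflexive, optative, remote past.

pangkhoshushiazozuzod

Attach tense remote past -shi → pangkhoshshi.
Attach voice reflexive -az → pangkhoshshiaz.
Attach polarity negative -oz → pangkhoshshiazoz.
Attach mood optative -zod → pangkhoshshiazozzod.
Apply epenthesis: pangkhoshshiazozzod → pangkhoshushiazozuzod.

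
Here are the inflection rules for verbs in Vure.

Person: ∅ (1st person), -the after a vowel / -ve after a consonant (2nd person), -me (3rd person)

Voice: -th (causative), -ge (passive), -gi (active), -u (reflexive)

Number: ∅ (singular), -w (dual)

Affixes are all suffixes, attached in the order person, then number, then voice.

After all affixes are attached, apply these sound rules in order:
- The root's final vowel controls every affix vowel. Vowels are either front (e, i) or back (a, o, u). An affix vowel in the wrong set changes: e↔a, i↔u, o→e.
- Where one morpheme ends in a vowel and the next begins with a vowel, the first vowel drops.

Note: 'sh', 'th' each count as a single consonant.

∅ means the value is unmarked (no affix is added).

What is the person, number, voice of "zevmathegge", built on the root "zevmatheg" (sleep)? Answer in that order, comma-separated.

1st person, singular, passive

Segment: zevmatheg-ge.
person: ∅ → 1st person.
number: ∅ → singular.
voice: -ge → passive.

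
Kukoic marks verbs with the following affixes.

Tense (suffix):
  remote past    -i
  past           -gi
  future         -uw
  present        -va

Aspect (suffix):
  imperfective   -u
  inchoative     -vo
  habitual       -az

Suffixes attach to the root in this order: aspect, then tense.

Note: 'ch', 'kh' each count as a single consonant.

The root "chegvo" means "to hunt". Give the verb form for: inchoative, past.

chegvovogi

Attach aspect inchoative -vo → chegvovo.
Attach tense past -gi → chegvovogi.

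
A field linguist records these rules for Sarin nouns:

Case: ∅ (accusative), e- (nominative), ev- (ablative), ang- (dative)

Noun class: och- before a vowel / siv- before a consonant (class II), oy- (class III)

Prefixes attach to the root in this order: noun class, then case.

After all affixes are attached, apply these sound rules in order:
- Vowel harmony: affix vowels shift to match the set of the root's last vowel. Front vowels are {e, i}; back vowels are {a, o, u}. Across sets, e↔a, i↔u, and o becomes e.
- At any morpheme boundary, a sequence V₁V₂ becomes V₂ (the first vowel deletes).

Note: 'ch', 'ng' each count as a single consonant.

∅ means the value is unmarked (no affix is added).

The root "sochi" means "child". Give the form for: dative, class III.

engeysochi

Attach noun class class III oy- → oysochi.
Attach case dative ang- → angoysochi.
Apply vowel harmony: angoysochi → engeysochi.
Vowel deletion: no change.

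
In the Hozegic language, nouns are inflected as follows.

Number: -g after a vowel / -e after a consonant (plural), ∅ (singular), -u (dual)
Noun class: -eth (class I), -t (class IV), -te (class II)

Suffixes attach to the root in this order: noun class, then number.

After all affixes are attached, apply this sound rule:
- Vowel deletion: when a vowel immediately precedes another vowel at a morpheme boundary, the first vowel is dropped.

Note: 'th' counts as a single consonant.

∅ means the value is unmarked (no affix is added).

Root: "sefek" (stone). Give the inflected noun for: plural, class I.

Attach noun class class I -eth → sefeketh.
Attach number plural -e (after consonant 'th') → sefekethe.
Vowel deletion: no change.

sefekethe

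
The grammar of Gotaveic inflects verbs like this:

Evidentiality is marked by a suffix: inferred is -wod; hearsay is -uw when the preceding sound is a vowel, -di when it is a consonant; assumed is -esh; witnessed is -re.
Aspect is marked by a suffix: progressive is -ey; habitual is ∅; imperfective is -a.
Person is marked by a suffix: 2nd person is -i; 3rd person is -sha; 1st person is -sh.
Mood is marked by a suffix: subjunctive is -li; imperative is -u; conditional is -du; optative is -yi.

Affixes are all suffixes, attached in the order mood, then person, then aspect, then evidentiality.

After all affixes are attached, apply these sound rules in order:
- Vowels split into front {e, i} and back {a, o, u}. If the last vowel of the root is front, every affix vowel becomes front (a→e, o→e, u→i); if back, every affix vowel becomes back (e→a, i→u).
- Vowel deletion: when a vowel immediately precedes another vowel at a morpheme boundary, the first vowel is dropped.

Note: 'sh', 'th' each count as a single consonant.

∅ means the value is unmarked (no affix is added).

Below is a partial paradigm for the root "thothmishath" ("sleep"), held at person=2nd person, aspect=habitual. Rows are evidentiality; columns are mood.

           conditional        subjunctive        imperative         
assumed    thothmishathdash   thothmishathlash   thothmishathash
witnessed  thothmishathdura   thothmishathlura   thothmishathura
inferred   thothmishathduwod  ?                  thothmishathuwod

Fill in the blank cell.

Attach mood subjunctive -li → thothmishathli.
Attach person 2nd person -i → thothmishathlii.
aspect = habitual: zero marking, form stays thothmishathlii.
Attach evidentiality inferred -wod → thothmishathliiwod.
Apply vowel harmony: thothmishathliiwod → thothmishathluuwod.
Apply vowel deletion: thothmishathluuwod → thothmishathluwod.

thothmishathluwod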